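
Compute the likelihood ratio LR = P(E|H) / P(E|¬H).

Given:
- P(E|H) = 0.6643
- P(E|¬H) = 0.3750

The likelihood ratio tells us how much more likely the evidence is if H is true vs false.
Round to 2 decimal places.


Likelihood Ratio (LR) = P(E|H) / P(E|¬H)

LR = 0.6643 / 0.3750
   = 1.77

The evidence is 1.77 times more likely if H is true than if H is false.
Because LR exceeds 1, E is evidence for H.


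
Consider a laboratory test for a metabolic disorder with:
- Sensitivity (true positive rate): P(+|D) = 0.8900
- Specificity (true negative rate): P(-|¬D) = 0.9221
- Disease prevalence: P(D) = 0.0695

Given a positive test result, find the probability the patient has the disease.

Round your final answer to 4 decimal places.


Let D = has disease, + = positive test

Given:
- P(D) = 0.0695 (prevalence)
- P(+|D) = 0.8900 (sensitivity)
- P(-|¬D) = 0.9221 (specificity)
- P(+|¬D) = 0.0779 (false positive rate = 1 - specificity)

Step 1: Find P(+)
P(+) = P(+|D)P(D) + P(+|¬D)P(¬D)
     = 0.8900 × 0.0695 + 0.0779 × 0.9305
     = 0.06185500 + 0.07248595
     = 0.13434095

Step 2: Apply Bayes' theorem for P(D|+)
P(D|+) = P(+|D)P(D) / P(+)
       = 0.06185500 / 0.13434095
       = 0.4604


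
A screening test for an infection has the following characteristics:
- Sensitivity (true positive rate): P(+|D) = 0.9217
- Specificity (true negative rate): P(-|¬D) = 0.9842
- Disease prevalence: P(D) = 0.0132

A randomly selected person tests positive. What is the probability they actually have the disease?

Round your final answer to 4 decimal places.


Let D = has disease, + = positive test

Given:
- P(D) = 0.0132 (prevalence)
- P(+|D) = 0.9217 (sensitivity)
- P(-|¬D) = 0.9842 (specificity)
- P(+|¬D) = 0.0158 (false positive rate = 1 - specificity)

Step 1: Find P(+)
P(+) = P(+|D)P(D) + P(+|¬D)P(¬D)
     = 0.9217 × 0.0132 + 0.0158 × 0.9868
     = 0.01216644 + 0.01559144
     = 0.02775788

Step 2: Apply Bayes' theorem for P(D|+)
P(D|+) = P(+|D)P(D) / P(+)
       = 0.01216644 / 0.02775788
       = 0.4383


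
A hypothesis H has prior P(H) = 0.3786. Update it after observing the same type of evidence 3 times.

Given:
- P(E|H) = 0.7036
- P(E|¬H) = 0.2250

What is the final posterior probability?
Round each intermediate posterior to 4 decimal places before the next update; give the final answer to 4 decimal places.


Sequential Bayesian updating:

Initial prior: P(H) = 0.3786

Update 1:
  P(E) = 0.7036 × 0.3786 + 0.2250 × 0.6214 = 0.26638296 + 0.13981500 = 0.40619796
  P(H|E) = 0.26638296 / 0.40619796 = 0.6558

Update 2:
  P(E) = 0.7036 × 0.6558 + 0.2250 × 0.3442 = 0.46142088 + 0.07744500 = 0.53886588
  P(H|E) = 0.46142088 / 0.53886588 = 0.8563

Update 3:
  P(E) = 0.7036 × 0.8563 + 0.2250 × 0.1437 = 0.60249268 + 0.03233250 = 0.63482518
  P(H|E) = 0.60249268 / 0.63482518 = 0.9491

Final posterior: 0.9491


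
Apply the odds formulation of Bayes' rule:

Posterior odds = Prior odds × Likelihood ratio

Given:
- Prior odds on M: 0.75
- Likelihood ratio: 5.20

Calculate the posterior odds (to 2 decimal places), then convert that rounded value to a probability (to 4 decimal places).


Step 1: Calculate posterior odds
Posterior odds = Prior odds × LR
               = 0.75 × 5.20
               = 3.90

Step 2: Convert to probability
P(M|E) = Posterior odds / (1 + Posterior odds)
       = 3.90 / (1 + 3.90)
       = 3.90 / 4.90
       = 0.7959

The evidence increased P(M) from 0.4286 to 0.7959.


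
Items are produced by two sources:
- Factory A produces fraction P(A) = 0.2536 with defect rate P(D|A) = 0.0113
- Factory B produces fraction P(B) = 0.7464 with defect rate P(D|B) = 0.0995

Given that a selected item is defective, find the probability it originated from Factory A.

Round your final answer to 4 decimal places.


Let A = from Factory A, D = defective

Given:
- P(A) = 0.2536, P(B) = 0.7464
- P(D|A) = 0.0113, P(D|B) = 0.0995

Step 1: Find P(D)
P(D) = P(D|A)P(A) + P(D|B)P(B)
     = 0.0113 × 0.2536 + 0.0995 × 0.7464
     = 0.00286568 + 0.07426680
     = 0.07713248

Step 2: Apply Bayes' theorem
P(A|D) = P(D|A)P(A) / P(D)
       = 0.00286568 / 0.07713248
       = 0.0372


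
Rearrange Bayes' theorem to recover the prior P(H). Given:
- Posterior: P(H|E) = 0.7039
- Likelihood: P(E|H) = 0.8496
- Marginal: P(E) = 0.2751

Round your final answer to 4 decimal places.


From Bayes' theorem: P(H|E) = P(E|H) × P(H) / P(E)

Rearranging for P(H):
P(H) = P(H|E) × P(E) / P(E|H)
     = 0.7039 × 0.2751 / 0.8496
     = 0.19364289 / 0.8496
     = 0.2279


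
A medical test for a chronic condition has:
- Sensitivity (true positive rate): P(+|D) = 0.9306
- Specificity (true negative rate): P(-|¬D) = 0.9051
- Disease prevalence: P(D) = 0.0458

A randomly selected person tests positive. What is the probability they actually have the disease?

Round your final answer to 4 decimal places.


Let D = has disease, + = positive test

Given:
- P(D) = 0.0458 (prevalence)
- P(+|D) = 0.9306 (sensitivity)
- P(-|¬D) = 0.9051 (specificity)
- P(+|¬D) = 0.0949 (false positive rate = 1 - specificity)

Step 1: Find P(+)
P(+) = P(+|D)P(D) + P(+|¬D)P(¬D)
     = 0.9306 × 0.0458 + 0.0949 × 0.9542
     = 0.04262148 + 0.09055358
     = 0.13317506

Step 2: Apply Bayes' theorem for P(D|+)
P(D|+) = P(+|D)P(D) / P(+)
       = 0.04262148 / 0.13317506
       = 0.3200


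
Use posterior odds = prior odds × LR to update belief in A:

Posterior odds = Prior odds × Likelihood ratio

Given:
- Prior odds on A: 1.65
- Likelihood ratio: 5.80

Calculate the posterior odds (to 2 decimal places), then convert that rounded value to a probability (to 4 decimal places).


Step 1: Calculate posterior odds
Posterior odds = Prior odds × LR
               = 1.65 × 5.80
               = 9.57

Step 2: Convert to probability
P(A|E) = Posterior odds / (1 + Posterior odds)
       = 9.57 / (1 + 9.57)
       = 9.57 / 10.57
       = 0.9054

The evidence increased P(A) from 0.6226 to 0.9054.


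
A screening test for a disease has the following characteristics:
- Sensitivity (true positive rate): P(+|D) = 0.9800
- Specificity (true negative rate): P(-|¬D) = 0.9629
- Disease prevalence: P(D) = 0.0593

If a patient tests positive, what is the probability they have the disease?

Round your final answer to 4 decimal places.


Let D = has disease, + = positive test

Given:
- P(D) = 0.0593 (prevalence)
- P(+|D) = 0.9800 (sensitivity)
- P(-|¬D) = 0.9629 (specificity)
- P(+|¬D) = 0.0371 (false positive rate = 1 - specificity)

Step 1: Find P(+)
P(+) = P(+|D)P(D) + P(+|¬D)P(¬D)
     = 0.9800 × 0.0593 + 0.0371 × 0.9407
     = 0.05811400 + 0.03489997
     = 0.09301397

Step 2: Apply Bayes' theorem for P(D|+)
P(D|+) = P(+|D)P(D) / P(+)
       = 0.05811400 / 0.09301397
       = 0.6248


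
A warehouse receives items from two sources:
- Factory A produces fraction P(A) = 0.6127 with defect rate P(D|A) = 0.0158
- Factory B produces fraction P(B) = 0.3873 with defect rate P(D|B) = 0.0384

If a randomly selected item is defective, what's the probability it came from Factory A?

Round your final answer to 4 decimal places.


Let A = from Factory A, D = defective

Given:
- P(A) = 0.6127, P(B) = 0.3873
- P(D|A) = 0.0158, P(D|B) = 0.0384

Step 1: Find P(D)
P(D) = P(D|A)P(A) + P(D|B)P(B)
     = 0.0158 × 0.6127 + 0.0384 × 0.3873
     = 0.00968066 + 0.01487232
     = 0.02455298

Step 2: Apply Bayes' theorem
P(A|D) = P(D|A)P(A) / P(D)
       = 0.00968066 / 0.02455298
       = 0.3943


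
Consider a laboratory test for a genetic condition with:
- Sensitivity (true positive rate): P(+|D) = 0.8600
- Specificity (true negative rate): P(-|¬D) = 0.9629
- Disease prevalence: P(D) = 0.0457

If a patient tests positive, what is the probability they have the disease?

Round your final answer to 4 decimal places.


Let D = has disease, + = positive test

Given:
- P(D) = 0.0457 (prevalence)
- P(+|D) = 0.8600 (sensitivity)
- P(-|¬D) = 0.9629 (specificity)
- P(+|¬D) = 0.0371 (false positive rate = 1 - specificity)

Step 1: Find P(+)
P(+) = P(+|D)P(D) + P(+|¬D)P(¬D)
     = 0.8600 × 0.0457 + 0.0371 × 0.9543
     = 0.03930200 + 0.03540453
     = 0.07470653

Step 2: Apply Bayes' theorem for P(D|+)
P(D|+) = P(+|D)P(D) / P(+)
       = 0.03930200 / 0.07470653
       = 0.5261


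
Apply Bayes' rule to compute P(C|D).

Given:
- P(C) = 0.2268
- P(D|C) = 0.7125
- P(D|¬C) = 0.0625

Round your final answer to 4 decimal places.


Bayes' theorem: P(C|D) = P(D|C) × P(C) / P(D)

Step 1: Calculate P(D) using law of total probability
P(D) = P(D|C)P(C) + P(D|¬C)P(¬C)
     = 0.7125 × 0.2268 + 0.0625 × 0.7732
     = 0.16159500 + 0.04832500
     = 0.20992000

Step 2: Apply Bayes' theorem
P(C|D) = P(D|C) × P(C) / P(D)
       = 0.16159500 / 0.20992000
       = 0.7698


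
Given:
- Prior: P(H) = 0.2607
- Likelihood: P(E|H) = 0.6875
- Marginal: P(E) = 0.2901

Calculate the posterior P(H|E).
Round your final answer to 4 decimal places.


Using Bayes' theorem:

P(H|E) = P(E|H) × P(H) / P(E)
       = 0.6875 × 0.2607 / 0.2901
       = 0.17923125 / 0.2901
       = 0.6178

The evidence strengthens our belief in H.
Prior: 0.2607 → Posterior: 0.6178


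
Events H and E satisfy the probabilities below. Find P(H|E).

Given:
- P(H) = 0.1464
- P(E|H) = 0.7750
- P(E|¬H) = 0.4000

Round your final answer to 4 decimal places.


Bayes' theorem: P(H|E) = P(E|H) × P(H) / P(E)

Step 1: Calculate P(E) using law of total probability
P(E) = P(E|H)P(H) + P(E|¬H)P(¬H)
     = 0.7750 × 0.1464 + 0.4000 × 0.8536
     = 0.11346000 + 0.34144000
     = 0.45490000

Step 2: Apply Bayes' theorem
P(H|E) = P(E|H) × P(H) / P(E)
       = 0.11346000 / 0.45490000
       = 0.2494


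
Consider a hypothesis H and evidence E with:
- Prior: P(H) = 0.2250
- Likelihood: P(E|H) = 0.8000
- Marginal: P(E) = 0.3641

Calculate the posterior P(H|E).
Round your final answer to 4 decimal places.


Using Bayes' theorem:

P(H|E) = P(E|H) × P(H) / P(E)
       = 0.8000 × 0.2250 / 0.3641
       = 0.18000000 / 0.3641
       = 0.4944

The evidence strengthens our belief in H.
Prior: 0.2250 → Posterior: 0.4944


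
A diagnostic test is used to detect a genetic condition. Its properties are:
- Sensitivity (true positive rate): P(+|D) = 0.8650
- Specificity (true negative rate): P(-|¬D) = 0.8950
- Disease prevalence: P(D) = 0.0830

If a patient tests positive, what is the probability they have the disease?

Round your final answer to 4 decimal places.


Let D = has disease, + = positive test

Given:
- P(D) = 0.0830 (prevalence)
- P(+|D) = 0.8650 (sensitivity)
- P(-|¬D) = 0.8950 (specificity)
- P(+|¬D) = 0.1050 (false positive rate = 1 - specificity)

Step 1: Find P(+)
P(+) = P(+|D)P(D) + P(+|¬D)P(¬D)
     = 0.8650 × 0.0830 + 0.1050 × 0.9170
     = 0.07179500 + 0.09628500
     = 0.16808000

Step 2: Apply Bayes' theorem for P(D|+)
P(D|+) = P(+|D)P(D) / P(+)
       = 0.07179500 / 0.16808000
       = 0.4271


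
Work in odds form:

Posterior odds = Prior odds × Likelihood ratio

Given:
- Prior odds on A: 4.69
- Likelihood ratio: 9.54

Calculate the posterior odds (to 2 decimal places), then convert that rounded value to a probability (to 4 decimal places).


Step 1: Calculate posterior odds
Posterior odds = Prior odds × LR
               = 4.69 × 9.54
               = 44.74

Step 2: Convert to probability
P(A|E) = Posterior odds / (1 + Posterior odds)
       = 44.74 / (1 + 44.74)
       = 44.74 / 45.74
       = 0.9781

The evidence increased P(A) from 0.8243 to 0.9781.


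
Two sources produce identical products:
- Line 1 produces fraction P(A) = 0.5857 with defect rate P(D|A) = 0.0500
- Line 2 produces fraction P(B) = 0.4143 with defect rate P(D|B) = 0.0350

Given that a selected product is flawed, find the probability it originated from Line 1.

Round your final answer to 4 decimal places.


Let A = from Line 1, D = flawed

Given:
- P(A) = 0.5857, P(B) = 0.4143
- P(D|A) = 0.0500, P(D|B) = 0.0350

Step 1: Find P(D)
P(D) = P(D|A)P(A) + P(D|B)P(B)
     = 0.0500 × 0.5857 + 0.0350 × 0.4143
     = 0.02928500 + 0.01450050
     = 0.04378550

Step 2: Apply Bayes' theorem
P(A|D) = P(D|A)P(A) / P(D)
       = 0.02928500 / 0.04378550
       = 0.6688


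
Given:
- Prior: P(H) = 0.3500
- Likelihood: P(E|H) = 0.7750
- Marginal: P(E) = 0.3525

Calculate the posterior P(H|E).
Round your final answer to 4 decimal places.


Using Bayes' theorem:

P(H|E) = P(E|H) × P(H) / P(E)
       = 0.7750 × 0.3500 / 0.3525
       = 0.27125000 / 0.3525
       = 0.7695

The evidence strengthens our belief in H.
Prior: 0.3500 → Posterior: 0.7695


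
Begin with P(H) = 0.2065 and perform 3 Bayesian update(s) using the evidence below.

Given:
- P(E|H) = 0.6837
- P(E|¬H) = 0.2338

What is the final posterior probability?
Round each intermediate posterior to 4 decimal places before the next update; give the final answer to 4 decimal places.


Sequential Bayesian updating:

Initial prior: P(H) = 0.2065

Update 1:
  P(E) = 0.6837 × 0.2065 + 0.2338 × 0.7935 = 0.14118405 + 0.18552030 = 0.32670435
  P(H|E) = 0.14118405 / 0.32670435 = 0.4321

Update 2:
  P(E) = 0.6837 × 0.4321 + 0.2338 × 0.5679 = 0.29542677 + 0.13277502 = 0.42820179
  P(H|E) = 0.29542677 / 0.42820179 = 0.6899

Update 3:
  P(E) = 0.6837 × 0.6899 + 0.2338 × 0.3101 = 0.47168463 + 0.07250138 = 0.54418601
  P(H|E) = 0.47168463 / 0.54418601 = 0.8668

Final posterior: 0.8668


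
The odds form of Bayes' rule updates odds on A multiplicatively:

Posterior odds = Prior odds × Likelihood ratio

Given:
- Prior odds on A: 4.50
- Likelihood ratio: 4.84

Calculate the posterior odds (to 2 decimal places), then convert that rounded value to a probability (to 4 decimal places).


Step 1: Calculate posterior odds
Posterior odds = Prior odds × LR
               = 4.50 × 4.84
               = 21.78

Step 2: Convert to probability
P(A|E) = Posterior odds / (1 + Posterior odds)
       = 21.78 / (1 + 21.78)
       = 21.78 / 22.78
       = 0.9561

The evidence increased P(A) from 0.8182 to 0.9561.


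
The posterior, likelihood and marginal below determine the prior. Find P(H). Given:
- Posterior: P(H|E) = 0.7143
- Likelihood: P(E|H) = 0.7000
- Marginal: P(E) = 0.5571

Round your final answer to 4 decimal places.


From Bayes' theorem: P(H|E) = P(E|H) × P(H) / P(E)

Rearranging for P(H):
P(H) = P(H|E) × P(E) / P(E|H)
     = 0.7143 × 0.5571 / 0.7000
     = 0.39793653 / 0.7000
     = 0.5685


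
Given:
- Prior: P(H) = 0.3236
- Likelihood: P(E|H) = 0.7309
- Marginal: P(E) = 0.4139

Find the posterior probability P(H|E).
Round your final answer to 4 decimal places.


Using Bayes' theorem:

P(H|E) = P(E|H) × P(H) / P(E)
       = 0.7309 × 0.3236 / 0.4139
       = 0.23651924 / 0.4139
       = 0.5714

The evidence strengthens our belief in H.
Prior: 0.3236 → Posterior: 0.5714


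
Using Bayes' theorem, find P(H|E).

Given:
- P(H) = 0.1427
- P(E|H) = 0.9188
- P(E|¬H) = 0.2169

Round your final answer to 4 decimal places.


Bayes' theorem: P(H|E) = P(E|H) × P(H) / P(E)

Step 1: Calculate P(E) using law of total probability
P(E) = P(E|H)P(H) + P(E|¬H)P(¬H)
     = 0.9188 × 0.1427 + 0.2169 × 0.8573
     = 0.13111276 + 0.18594837
     = 0.31706113

Step 2: Apply Bayes' theorem
P(H|E) = P(E|H) × P(H) / P(E)
       = 0.13111276 / 0.31706113
       = 0.4135


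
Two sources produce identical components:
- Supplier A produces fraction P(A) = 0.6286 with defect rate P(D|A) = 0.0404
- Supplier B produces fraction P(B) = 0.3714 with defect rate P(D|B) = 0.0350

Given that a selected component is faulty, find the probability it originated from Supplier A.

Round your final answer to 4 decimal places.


Let A = from Supplier A, D = faulty

Given:
- P(A) = 0.6286, P(B) = 0.3714
- P(D|A) = 0.0404, P(D|B) = 0.0350

Step 1: Find P(D)
P(D) = P(D|A)P(A) + P(D|B)P(B)
     = 0.0404 × 0.6286 + 0.0350 × 0.3714
     = 0.02539544 + 0.01299900
     = 0.03839444

Step 2: Apply Bayes' theorem
P(A|D) = P(D|A)P(A) / P(D)
       = 0.02539544 / 0.03839444
       = 0.6614


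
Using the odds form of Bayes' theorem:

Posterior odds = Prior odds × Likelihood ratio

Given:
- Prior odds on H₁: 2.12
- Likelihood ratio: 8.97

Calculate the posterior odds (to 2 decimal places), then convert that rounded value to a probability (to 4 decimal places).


Step 1: Calculate posterior odds
Posterior odds = Prior odds × LR
               = 2.12 × 8.97
               = 19.02

Step 2: Convert to probability
P(H₁|E) = Posterior odds / (1 + Posterior odds)
       = 19.02 / (1 + 19.02)
       = 19.02 / 20.02
       = 0.9500

The evidence increased P(H₁) from 0.6795 to 0.9500.


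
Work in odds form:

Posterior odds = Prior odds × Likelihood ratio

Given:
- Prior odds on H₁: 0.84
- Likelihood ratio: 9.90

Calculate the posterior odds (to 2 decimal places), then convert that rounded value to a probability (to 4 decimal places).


Step 1: Calculate posterior odds
Posterior odds = Prior odds × LR
               = 0.84 × 9.90
               = 8.32

Step 2: Convert to probability
P(H₁|E) = Posterior odds / (1 + Posterior odds)
       = 8.32 / (1 + 8.32)
       = 8.32 / 9.32
       = 0.8927

The evidence increased P(H₁) from 0.4565 to 0.8927.


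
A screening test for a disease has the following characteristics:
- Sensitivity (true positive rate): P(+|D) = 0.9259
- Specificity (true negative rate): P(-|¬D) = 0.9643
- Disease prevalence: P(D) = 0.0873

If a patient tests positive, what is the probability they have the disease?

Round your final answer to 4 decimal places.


Let D = has disease, + = positive test

Given:
- P(D) = 0.0873 (prevalence)
- P(+|D) = 0.9259 (sensitivity)
- P(-|¬D) = 0.9643 (specificity)
- P(+|¬D) = 0.0357 (false positive rate = 1 - specificity)

Step 1: Find P(+)
P(+) = P(+|D)P(D) + P(+|¬D)P(¬D)
     = 0.9259 × 0.0873 + 0.0357 × 0.9127
     = 0.08083107 + 0.03258339
     = 0.11341446

Step 2: Apply Bayes' theorem for P(D|+)
P(D|+) = P(+|D)P(D) / P(+)
       = 0.08083107 / 0.11341446
       = 0.7127


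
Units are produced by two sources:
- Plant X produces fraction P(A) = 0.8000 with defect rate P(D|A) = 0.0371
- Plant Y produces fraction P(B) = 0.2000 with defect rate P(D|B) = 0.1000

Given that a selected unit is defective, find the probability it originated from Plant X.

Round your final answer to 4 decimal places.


Let A = from Plant X, D = defective

Given:
- P(A) = 0.8000, P(B) = 0.2000
- P(D|A) = 0.0371, P(D|B) = 0.1000

Step 1: Find P(D)
P(D) = P(D|A)P(A) + P(D|B)P(B)
     = 0.0371 × 0.8000 + 0.1000 × 0.2000
     = 0.02968000 + 0.02000000
     = 0.04968000

Step 2: Apply Bayes' theorem
P(A|D) = P(D|A)P(A) / P(D)
       = 0.02968000 / 0.04968000
       = 0.5974


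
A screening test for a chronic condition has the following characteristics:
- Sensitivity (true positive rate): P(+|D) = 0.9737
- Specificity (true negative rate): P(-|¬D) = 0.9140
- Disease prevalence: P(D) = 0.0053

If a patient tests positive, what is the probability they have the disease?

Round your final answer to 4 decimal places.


Let D = has disease, + = positive test

Given:
- P(D) = 0.0053 (prevalence)
- P(+|D) = 0.9737 (sensitivity)
- P(-|¬D) = 0.9140 (specificity)
- P(+|¬D) = 0.0860 (false positive rate = 1 - specificity)

Step 1: Find P(+)
P(+) = P(+|D)P(D) + P(+|¬D)P(¬D)
     = 0.9737 × 0.0053 + 0.0860 × 0.9947
     = 0.00516061 + 0.08554420
     = 0.09070481

Step 2: Apply Bayes' theorem for P(D|+)
P(D|+) = P(+|D)P(D) / P(+)
       = 0.00516061 / 0.09070481
       = 0.0569


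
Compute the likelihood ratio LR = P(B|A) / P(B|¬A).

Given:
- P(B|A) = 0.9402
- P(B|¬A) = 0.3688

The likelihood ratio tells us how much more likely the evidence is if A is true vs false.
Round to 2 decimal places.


Likelihood Ratio (LR) = P(B|A) / P(B|¬A)

LR = 0.9402 / 0.3688
   = 2.55

The evidence is 2.55 times more likely if A is true than if A is false.
Because LR exceeds 1, B is evidence for A.


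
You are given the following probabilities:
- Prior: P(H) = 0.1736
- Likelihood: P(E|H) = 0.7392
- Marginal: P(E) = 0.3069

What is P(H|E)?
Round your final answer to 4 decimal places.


Using Bayes' theorem:

P(H|E) = P(E|H) × P(H) / P(E)
       = 0.7392 × 0.1736 / 0.3069
       = 0.12832512 / 0.3069
       = 0.4181

The evidence strengthens our belief in H.
Prior: 0.1736 → Posterior: 0.4181


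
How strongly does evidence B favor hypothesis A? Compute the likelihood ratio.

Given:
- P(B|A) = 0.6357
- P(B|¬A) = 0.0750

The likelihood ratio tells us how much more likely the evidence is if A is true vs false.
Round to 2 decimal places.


Likelihood Ratio (LR) = P(B|A) / P(B|¬A)

LR = 0.6357 / 0.0750
   = 8.48

The evidence is 8.48 times more likely if A is true than if A is false.
LR > 1, so observing B raises the odds in favor of A.


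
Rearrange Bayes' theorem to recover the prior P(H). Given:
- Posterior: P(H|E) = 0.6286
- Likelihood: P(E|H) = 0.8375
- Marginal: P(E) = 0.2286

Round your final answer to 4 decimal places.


From Bayes' theorem: P(H|E) = P(E|H) × P(H) / P(E)

Rearranging for P(H):
P(H) = P(H|E) × P(E) / P(E|H)
     = 0.6286 × 0.2286 / 0.8375
     = 0.14369796 / 0.8375
     = 0.1716


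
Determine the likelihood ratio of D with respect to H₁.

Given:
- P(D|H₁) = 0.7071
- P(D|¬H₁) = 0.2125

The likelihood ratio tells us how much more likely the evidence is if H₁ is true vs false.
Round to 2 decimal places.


Likelihood Ratio (LR) = P(D|H₁) / P(D|¬H₁)

LR = 0.7071 / 0.2125
   = 3.33

The evidence is 3.33 times more likely if H₁ is true than if H₁ is false.
Since LR > 1, the evidence supports H₁ over ¬H₁.


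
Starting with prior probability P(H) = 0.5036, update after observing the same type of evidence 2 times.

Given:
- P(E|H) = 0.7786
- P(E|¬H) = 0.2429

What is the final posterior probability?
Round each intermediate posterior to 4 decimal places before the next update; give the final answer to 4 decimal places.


Sequential Bayesian updating:

Initial prior: P(H) = 0.5036

Update 1:
  P(E) = 0.7786 × 0.5036 + 0.2429 × 0.4964 = 0.39210296 + 0.12057556 = 0.51267852
  P(H|E) = 0.39210296 / 0.51267852 = 0.7648

Update 2:
  P(E) = 0.7786 × 0.7648 + 0.2429 × 0.2352 = 0.59547328 + 0.05713008 = 0.65260336
  P(H|E) = 0.59547328 / 0.65260336 = 0.9125

Final posterior: 0.9125


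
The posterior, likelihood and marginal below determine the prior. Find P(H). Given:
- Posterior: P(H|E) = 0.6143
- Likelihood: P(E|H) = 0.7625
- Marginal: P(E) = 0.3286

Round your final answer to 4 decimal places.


From Bayes' theorem: P(H|E) = P(E|H) × P(H) / P(E)

Rearranging for P(H):
P(H) = P(H|E) × P(E) / P(E|H)
     = 0.6143 × 0.3286 / 0.7625
     = 0.20185898 / 0.7625
     = 0.2647


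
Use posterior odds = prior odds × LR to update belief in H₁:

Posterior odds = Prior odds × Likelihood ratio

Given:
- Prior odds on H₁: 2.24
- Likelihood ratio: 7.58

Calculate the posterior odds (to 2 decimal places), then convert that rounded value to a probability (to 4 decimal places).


Step 1: Calculate posterior odds
Posterior odds = Prior odds × LR
               = 2.24 × 7.58
               = 16.98

Step 2: Convert to probability
P(H₁|E) = Posterior odds / (1 + Posterior odds)
       = 16.98 / (1 + 16.98)
       = 16.98 / 17.98
       = 0.9444

The evidence increased P(H₁) from 0.6914 to 0.9444.


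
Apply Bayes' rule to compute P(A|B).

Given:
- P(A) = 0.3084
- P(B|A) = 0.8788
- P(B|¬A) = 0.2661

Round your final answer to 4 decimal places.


Bayes' theorem: P(A|B) = P(B|A) × P(A) / P(B)

Step 1: Calculate P(B) using law of total probability
P(B) = P(B|A)P(A) + P(B|¬A)P(¬A)
     = 0.8788 × 0.3084 + 0.2661 × 0.6916
     = 0.27102192 + 0.18403476
     = 0.45505668

Step 2: Apply Bayes' theorem
P(A|B) = P(B|A) × P(A) / P(B)
       = 0.27102192 / 0.45505668
       = 0.5956


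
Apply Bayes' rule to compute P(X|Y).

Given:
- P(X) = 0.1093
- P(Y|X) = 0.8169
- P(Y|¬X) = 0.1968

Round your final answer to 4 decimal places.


Bayes' theorem: P(X|Y) = P(Y|X) × P(X) / P(Y)

Step 1: Calculate P(Y) using law of total probability
P(Y) = P(Y|X)P(X) + P(Y|¬X)P(¬X)
     = 0.8169 × 0.1093 + 0.1968 × 0.8907
     = 0.08928717 + 0.17528976
     = 0.26457693

Step 2: Apply Bayes' theorem
P(X|Y) = P(Y|X) × P(X) / P(Y)
       = 0.08928717 / 0.26457693
       = 0.3375


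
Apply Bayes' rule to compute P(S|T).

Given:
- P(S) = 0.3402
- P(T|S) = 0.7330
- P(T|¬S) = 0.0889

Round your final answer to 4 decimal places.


Bayes' theorem: P(S|T) = P(T|S) × P(S) / P(T)

Step 1: Calculate P(T) using law of total probability
P(T) = P(T|S)P(S) + P(T|¬S)P(¬S)
     = 0.7330 × 0.3402 + 0.0889 × 0.6598
     = 0.24936660 + 0.05865622
     = 0.30802282

Step 2: Apply Bayes' theorem
P(S|T) = P(T|S) × P(S) / P(T)
       = 0.24936660 / 0.30802282
       = 0.8096


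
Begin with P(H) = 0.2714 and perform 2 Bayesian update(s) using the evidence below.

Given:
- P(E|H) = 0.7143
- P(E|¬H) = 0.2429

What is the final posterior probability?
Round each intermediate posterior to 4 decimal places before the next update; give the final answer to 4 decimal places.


Sequential Bayesian updating:

Initial prior: P(H) = 0.2714

Update 1:
  P(E) = 0.7143 × 0.2714 + 0.2429 × 0.7286 = 0.19386102 + 0.17697694 = 0.37083796
  P(H|E) = 0.19386102 / 0.37083796 = 0.5228

Update 2:
  P(E) = 0.7143 × 0.5228 + 0.2429 × 0.4772 = 0.37343604 + 0.11591188 = 0.48934792
  P(H|E) = 0.37343604 / 0.48934792 = 0.7631

Final posterior: 0.7631


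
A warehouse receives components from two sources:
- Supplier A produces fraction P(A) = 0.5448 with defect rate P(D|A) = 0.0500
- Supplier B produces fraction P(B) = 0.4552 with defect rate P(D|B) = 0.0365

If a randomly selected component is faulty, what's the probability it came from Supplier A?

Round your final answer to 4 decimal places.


Let A = from Supplier A, D = faulty

Given:
- P(A) = 0.5448, P(B) = 0.4552
- P(D|A) = 0.0500, P(D|B) = 0.0365

Step 1: Find P(D)
P(D) = P(D|A)P(A) + P(D|B)P(B)
     = 0.0500 × 0.5448 + 0.0365 × 0.4552
     = 0.02724000 + 0.01661480
     = 0.04385480

Step 2: Apply Bayes' theorem
P(A|D) = P(D|A)P(A) / P(D)
       = 0.02724000 / 0.04385480
       = 0.6211


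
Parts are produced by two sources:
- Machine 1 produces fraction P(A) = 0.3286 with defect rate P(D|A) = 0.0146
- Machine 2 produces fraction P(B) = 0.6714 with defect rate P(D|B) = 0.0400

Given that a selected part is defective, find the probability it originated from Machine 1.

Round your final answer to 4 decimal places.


Let A = from Machine 1, D = defective

Given:
- P(A) = 0.3286, P(B) = 0.6714
- P(D|A) = 0.0146, P(D|B) = 0.0400

Step 1: Find P(D)
P(D) = P(D|A)P(A) + P(D|B)P(B)
     = 0.0146 × 0.3286 + 0.0400 × 0.6714
     = 0.00479756 + 0.02685600
     = 0.03165356

Step 2: Apply Bayes' theorem
P(A|D) = P(D|A)P(A) / P(D)
       = 0.00479756 / 0.03165356
       = 0.1516


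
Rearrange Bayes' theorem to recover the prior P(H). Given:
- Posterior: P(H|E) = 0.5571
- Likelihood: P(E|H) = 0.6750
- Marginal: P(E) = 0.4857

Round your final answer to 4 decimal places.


From Bayes' theorem: P(H|E) = P(E|H) × P(H) / P(E)

Rearranging for P(H):
P(H) = P(H|E) × P(E) / P(E|H)
     = 0.5571 × 0.4857 / 0.6750
     = 0.27058347 / 0.6750
     = 0.4009


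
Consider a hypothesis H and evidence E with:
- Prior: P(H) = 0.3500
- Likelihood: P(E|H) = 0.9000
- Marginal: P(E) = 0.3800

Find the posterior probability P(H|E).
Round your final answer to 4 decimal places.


Using Bayes' theorem:

P(H|E) = P(E|H) × P(H) / P(E)
       = 0.9000 × 0.3500 / 0.3800
       = 0.31500000 / 0.3800
       = 0.8289

The evidence strengthens our belief in H.
Prior: 0.3500 → Posterior: 0.8289


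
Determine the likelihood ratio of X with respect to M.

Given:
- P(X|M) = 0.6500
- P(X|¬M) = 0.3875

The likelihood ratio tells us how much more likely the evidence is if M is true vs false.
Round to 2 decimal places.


Likelihood Ratio (LR) = P(X|M) / P(X|¬M)

LR = 0.6500 / 0.3875
   = 1.68

The evidence is 1.68 times more likely if M is true than if M is false.
Since LR > 1, the evidence supports M over ¬M.


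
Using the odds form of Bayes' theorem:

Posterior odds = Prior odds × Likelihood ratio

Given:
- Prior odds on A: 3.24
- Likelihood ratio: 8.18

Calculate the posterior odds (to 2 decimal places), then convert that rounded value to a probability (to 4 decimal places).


Step 1: Calculate posterior odds
Posterior odds = Prior odds × LR
               = 3.24 × 8.18
               = 26.50

Step 2: Convert to probability
P(A|E) = Posterior odds / (1 + Posterior odds)
       = 26.50 / (1 + 26.50)
       = 26.50 / 27.50
       = 0.9636

The evidence increased P(A) from 0.7642 to 0.9636.


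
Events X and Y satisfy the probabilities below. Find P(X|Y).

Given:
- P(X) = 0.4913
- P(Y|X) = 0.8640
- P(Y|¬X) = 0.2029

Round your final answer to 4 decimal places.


Bayes' theorem: P(X|Y) = P(Y|X) × P(X) / P(Y)

Step 1: Calculate P(Y) using law of total probability
P(Y) = P(Y|X)P(X) + P(Y|¬X)P(¬X)
     = 0.8640 × 0.4913 + 0.2029 × 0.5087
     = 0.42448320 + 0.10321523
     = 0.52769843

Step 2: Apply Bayes' theorem
P(X|Y) = P(Y|X) × P(X) / P(Y)
       = 0.42448320 / 0.52769843
       = 0.8044


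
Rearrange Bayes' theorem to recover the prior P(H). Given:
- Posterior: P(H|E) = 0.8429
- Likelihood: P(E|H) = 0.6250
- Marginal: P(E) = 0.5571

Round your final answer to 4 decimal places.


From Bayes' theorem: P(H|E) = P(E|H) × P(H) / P(E)

Rearranging for P(H):
P(H) = P(H|E) × P(E) / P(E|H)
     = 0.8429 × 0.5571 / 0.6250
     = 0.46957959 / 0.6250
     = 0.7513


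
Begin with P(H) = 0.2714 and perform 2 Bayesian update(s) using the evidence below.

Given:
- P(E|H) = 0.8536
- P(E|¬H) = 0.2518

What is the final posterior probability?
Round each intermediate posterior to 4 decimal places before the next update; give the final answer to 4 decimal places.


Sequential Bayesian updating:

Initial prior: P(H) = 0.2714

Update 1:
  P(E) = 0.8536 × 0.2714 + 0.2518 × 0.7286 = 0.23166704 + 0.18346148 = 0.41512852
  P(H|E) = 0.23166704 / 0.41512852 = 0.5581

Update 2:
  P(E) = 0.8536 × 0.5581 + 0.2518 × 0.4419 = 0.47639416 + 0.11127042 = 0.58766458
  P(H|E) = 0.47639416 / 0.58766458 = 0.8107

Final posterior: 0.8107


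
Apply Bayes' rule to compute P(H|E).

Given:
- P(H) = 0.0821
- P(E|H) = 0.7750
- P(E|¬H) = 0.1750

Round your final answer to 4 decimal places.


Bayes' theorem: P(H|E) = P(E|H) × P(H) / P(E)

Step 1: Calculate P(E) using law of total probability
P(E) = P(E|H)P(H) + P(E|¬H)P(¬H)
     = 0.7750 × 0.0821 + 0.1750 × 0.9179
     = 0.06362750 + 0.16063250
     = 0.22426000

Step 2: Apply Bayes' theorem
P(H|E) = P(E|H) × P(H) / P(E)
       = 0.06362750 / 0.22426000
       = 0.2837


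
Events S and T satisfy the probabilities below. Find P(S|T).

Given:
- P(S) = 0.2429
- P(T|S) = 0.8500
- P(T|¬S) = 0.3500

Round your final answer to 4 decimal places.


Bayes' theorem: P(S|T) = P(T|S) × P(S) / P(T)

Step 1: Calculate P(T) using law of total probability
P(T) = P(T|S)P(S) + P(T|¬S)P(¬S)
     = 0.8500 × 0.2429 + 0.3500 × 0.7571
     = 0.20646500 + 0.26498500
     = 0.47145000

Step 2: Apply Bayes' theorem
P(S|T) = P(T|S) × P(S) / P(T)
       = 0.20646500 / 0.47145000
       = 0.4379


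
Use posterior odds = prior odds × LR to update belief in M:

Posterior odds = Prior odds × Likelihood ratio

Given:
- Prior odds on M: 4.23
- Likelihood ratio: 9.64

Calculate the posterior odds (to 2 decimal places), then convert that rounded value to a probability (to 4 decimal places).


Step 1: Calculate posterior odds
Posterior odds = Prior odds × LR
               = 4.23 × 9.64
               = 40.78

Step 2: Convert to probability
P(M|E) = Posterior odds / (1 + Posterior odds)
       = 40.78 / (1 + 40.78)
       = 40.78 / 41.78
       = 0.9761

The evidence increased P(M) from 0.8088 to 0.9761.


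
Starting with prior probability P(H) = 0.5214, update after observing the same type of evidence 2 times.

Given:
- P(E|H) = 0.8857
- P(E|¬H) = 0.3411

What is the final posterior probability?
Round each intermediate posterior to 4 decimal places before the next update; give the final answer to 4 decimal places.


Sequential Bayesian updating:

Initial prior: P(H) = 0.5214

Update 1:
  P(E) = 0.8857 × 0.5214 + 0.3411 × 0.4786 = 0.46180398 + 0.16325046 = 0.62505444
  P(H|E) = 0.46180398 / 0.62505444 = 0.7388

Update 2:
  P(E) = 0.8857 × 0.7388 + 0.3411 × 0.2612 = 0.65435516 + 0.08909532 = 0.74345048
  P(H|E) = 0.65435516 / 0.74345048 = 0.8802

Final posterior: 0.8802


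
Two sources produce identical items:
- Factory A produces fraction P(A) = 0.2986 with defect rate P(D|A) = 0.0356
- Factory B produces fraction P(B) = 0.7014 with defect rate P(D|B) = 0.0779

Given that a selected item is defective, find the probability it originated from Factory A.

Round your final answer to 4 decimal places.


Let A = from Factory A, D = defective

Given:
- P(A) = 0.2986, P(B) = 0.7014
- P(D|A) = 0.0356, P(D|B) = 0.0779

Step 1: Find P(D)
P(D) = P(D|A)P(A) + P(D|B)P(B)
     = 0.0356 × 0.2986 + 0.0779 × 0.7014
     = 0.01063016 + 0.05463906
     = 0.06526922

Step 2: Apply Bayes' theorem
P(A|D) = P(D|A)P(A) / P(D)
       = 0.01063016 / 0.06526922
       = 0.1629


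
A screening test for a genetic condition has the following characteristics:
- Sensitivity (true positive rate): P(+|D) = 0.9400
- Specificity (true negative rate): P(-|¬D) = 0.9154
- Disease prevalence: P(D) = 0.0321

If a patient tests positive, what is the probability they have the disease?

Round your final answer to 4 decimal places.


Let D = has disease, + = positive test

Given:
- P(D) = 0.0321 (prevalence)
- P(+|D) = 0.9400 (sensitivity)
- P(-|¬D) = 0.9154 (specificity)
- P(+|¬D) = 0.0846 (false positive rate = 1 - specificity)

Step 1: Find P(+)
P(+) = P(+|D)P(D) + P(+|¬D)P(¬D)
     = 0.9400 × 0.0321 + 0.0846 × 0.9679
     = 0.03017400 + 0.08188434
     = 0.11205834

Step 2: Apply Bayes' theorem for P(D|+)
P(D|+) = P(+|D)P(D) / P(+)
       = 0.03017400 / 0.11205834
       = 0.2693


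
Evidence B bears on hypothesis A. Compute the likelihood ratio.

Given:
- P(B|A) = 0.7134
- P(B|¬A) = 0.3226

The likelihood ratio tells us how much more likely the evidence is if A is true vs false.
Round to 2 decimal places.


Likelihood Ratio (LR) = P(B|A) / P(B|¬A)

LR = 0.7134 / 0.3226
   = 2.21

The evidence is 2.21 times more likely if A is true than if A is false.
Since LR > 1, the evidence supports A over ¬A.


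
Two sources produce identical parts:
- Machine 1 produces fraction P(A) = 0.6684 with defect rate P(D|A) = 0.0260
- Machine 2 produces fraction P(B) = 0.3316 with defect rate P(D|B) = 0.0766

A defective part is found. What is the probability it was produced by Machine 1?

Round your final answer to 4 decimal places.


Let A = from Machine 1, D = defective

Given:
- P(A) = 0.6684, P(B) = 0.3316
- P(D|A) = 0.0260, P(D|B) = 0.0766

Step 1: Find P(D)
P(D) = P(D|A)P(A) + P(D|B)P(B)
     = 0.0260 × 0.6684 + 0.0766 × 0.3316
     = 0.01737840 + 0.02540056
     = 0.04277896

Step 2: Apply Bayes' theorem
P(A|D) = P(D|A)P(A) / P(D)
       = 0.01737840 / 0.04277896
       = 0.4062


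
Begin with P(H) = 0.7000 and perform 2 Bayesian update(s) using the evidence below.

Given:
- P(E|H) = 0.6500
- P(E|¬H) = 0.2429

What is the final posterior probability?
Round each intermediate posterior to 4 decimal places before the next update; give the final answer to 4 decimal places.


Sequential Bayesian updating:

Initial prior: P(H) = 0.7000

Update 1:
  P(E) = 0.6500 × 0.7000 + 0.2429 × 0.3000 = 0.45500000 + 0.07287000 = 0.52787000
  P(H|E) = 0.45500000 / 0.52787000 = 0.8620

Update 2:
  P(E) = 0.6500 × 0.8620 + 0.2429 × 0.1380 = 0.56030000 + 0.03352020 = 0.59382020
  P(H|E) = 0.56030000 / 0.59382020 = 0.9436

Final posterior: 0.9436


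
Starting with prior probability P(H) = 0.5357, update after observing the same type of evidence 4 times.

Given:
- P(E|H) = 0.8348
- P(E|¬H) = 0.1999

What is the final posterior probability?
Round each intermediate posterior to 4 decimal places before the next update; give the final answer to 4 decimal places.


Sequential Bayesian updating:

Initial prior: P(H) = 0.5357

Update 1:
  P(E) = 0.8348 × 0.5357 + 0.1999 × 0.4643 = 0.44720236 + 0.09281357 = 0.54001593
  P(H|E) = 0.44720236 / 0.54001593 = 0.8281

Update 2:
  P(E) = 0.8348 × 0.8281 + 0.1999 × 0.1719 = 0.69129788 + 0.03436281 = 0.72566069
  P(H|E) = 0.69129788 / 0.72566069 = 0.9526

Update 3:
  P(E) = 0.8348 × 0.9526 + 0.1999 × 0.0474 = 0.79523048 + 0.00947526 = 0.80470574
  P(H|E) = 0.79523048 / 0.80470574 = 0.9882

Update 4:
  P(E) = 0.8348 × 0.9882 + 0.1999 × 0.0118 = 0.82494936 + 0.00235882 = 0.82730818
  P(H|E) = 0.82494936 / 0.82730818 = 0.9971

Final posterior: 0.9971


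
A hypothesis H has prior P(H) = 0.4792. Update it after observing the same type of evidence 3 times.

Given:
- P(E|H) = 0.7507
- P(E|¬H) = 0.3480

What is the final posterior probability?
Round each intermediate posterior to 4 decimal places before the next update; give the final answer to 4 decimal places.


Sequential Bayesian updating:

Initial prior: P(H) = 0.4792

Update 1:
  P(E) = 0.7507 × 0.4792 + 0.3480 × 0.5208 = 0.35973544 + 0.18123840 = 0.54097384
  P(H|E) = 0.35973544 / 0.54097384 = 0.6650

Update 2:
  P(E) = 0.7507 × 0.6650 + 0.3480 × 0.3350 = 0.49921550 + 0.11658000 = 0.61579550
  P(H|E) = 0.49921550 / 0.61579550 = 0.8107

Update 3:
  P(E) = 0.7507 × 0.8107 + 0.3480 × 0.1893 = 0.60859249 + 0.06587640 = 0.67446889
  P(H|E) = 0.60859249 / 0.67446889 = 0.9023

Final posterior: 0.9023


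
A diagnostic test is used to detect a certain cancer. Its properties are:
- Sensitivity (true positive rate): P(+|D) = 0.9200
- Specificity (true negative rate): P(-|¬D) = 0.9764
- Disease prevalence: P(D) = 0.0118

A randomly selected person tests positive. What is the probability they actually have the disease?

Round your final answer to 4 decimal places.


Let D = has disease, + = positive test

Given:
- P(D) = 0.0118 (prevalence)
- P(+|D) = 0.9200 (sensitivity)
- P(-|¬D) = 0.9764 (specificity)
- P(+|¬D) = 0.0236 (false positive rate = 1 - specificity)

Step 1: Find P(+)
P(+) = P(+|D)P(D) + P(+|¬D)P(¬D)
     = 0.9200 × 0.0118 + 0.0236 × 0.9882
     = 0.01085600 + 0.02332152
     = 0.03417752

Step 2: Apply Bayes' theorem for P(D|+)
P(D|+) = P(+|D)P(D) / P(+)
       = 0.01085600 / 0.03417752
       = 0.3176


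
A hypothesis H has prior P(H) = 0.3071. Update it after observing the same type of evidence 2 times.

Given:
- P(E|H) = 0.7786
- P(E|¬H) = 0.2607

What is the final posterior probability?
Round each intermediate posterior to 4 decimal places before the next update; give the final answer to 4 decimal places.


Sequential Bayesian updating:

Initial prior: P(H) = 0.3071

Update 1:
  P(E) = 0.7786 × 0.3071 + 0.2607 × 0.6929 = 0.23910806 + 0.18063903 = 0.41974709
  P(H|E) = 0.23910806 / 0.41974709 = 0.5696

Update 2:
  P(E) = 0.7786 × 0.5696 + 0.2607 × 0.4304 = 0.44349056 + 0.11220528 = 0.55569584
  P(H|E) = 0.44349056 / 0.55569584 = 0.7981

Final posterior: 0.7981


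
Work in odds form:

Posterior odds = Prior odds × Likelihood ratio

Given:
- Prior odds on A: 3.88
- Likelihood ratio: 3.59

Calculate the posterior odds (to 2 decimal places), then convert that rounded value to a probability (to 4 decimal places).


Step 1: Calculate posterior odds
Posterior odds = Prior odds × LR
               = 3.88 × 3.59
               = 13.93

Step 2: Convert to probability
P(A|E) = Posterior odds / (1 + Posterior odds)
       = 13.93 / (1 + 13.93)
       = 13.93 / 14.93
       = 0.9330

The evidence increased P(A) from 0.7951 to 0.9330.


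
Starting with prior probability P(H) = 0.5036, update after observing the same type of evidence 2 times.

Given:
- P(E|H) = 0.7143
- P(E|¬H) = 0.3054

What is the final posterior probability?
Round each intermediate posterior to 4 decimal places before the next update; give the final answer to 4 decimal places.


Sequential Bayesian updating:

Initial prior: P(H) = 0.5036

Update 1:
  P(E) = 0.7143 × 0.5036 + 0.3054 × 0.4964 = 0.35972148 + 0.15160056 = 0.51132204
  P(H|E) = 0.35972148 / 0.51132204 = 0.7035

Update 2:
  P(E) = 0.7143 × 0.7035 + 0.3054 × 0.2965 = 0.50251005 + 0.09055110 = 0.59306115
  P(H|E) = 0.50251005 / 0.59306115 = 0.8473

Final posterior: 0.8473
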